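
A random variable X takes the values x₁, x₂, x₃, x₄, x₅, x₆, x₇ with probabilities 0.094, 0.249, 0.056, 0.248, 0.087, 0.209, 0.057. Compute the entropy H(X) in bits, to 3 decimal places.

H = −Σ pᵢ log₂ pᵢ.
−0.094·log₂(0.094) = 0.3207
−0.249·log₂(0.249) = 0.4994
−0.056·log₂(0.056) = 0.2329
−0.248·log₂(0.248) = 0.4989
−0.087·log₂(0.087) = 0.3065
−0.209·log₂(0.209) = 0.4720
−0.057·log₂(0.057) = 0.2356
Sum ≈ 2.5659 → 2.566 bits.

2.566 bits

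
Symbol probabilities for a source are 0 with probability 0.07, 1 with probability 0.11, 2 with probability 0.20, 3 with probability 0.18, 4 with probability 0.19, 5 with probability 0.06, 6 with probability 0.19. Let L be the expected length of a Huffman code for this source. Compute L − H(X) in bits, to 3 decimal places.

0.057 bits

Entropy H = −Σ p log₂ p ≈ 2.6825 bits.
Huffman merges: 3/50+7/100→13/100; 11/100+13/100→6/25; 9/50+19/100→37/100; 19/100+1/5→39/100; 6/25+37/100→61/100; 39/100+61/100→1. L = 137/50 ≈ 2.7400.
L − H = 2.7400 − 2.6825 = 0.057 bits.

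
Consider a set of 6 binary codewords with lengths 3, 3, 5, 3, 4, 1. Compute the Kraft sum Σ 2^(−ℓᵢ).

With common denominator 2^5 = 32: Σ 2^(−ℓᵢ) = 4/32 + 4/32 + 1/32 + 4/32 + 2/32 + 16/32 = 31/32 = 0.96875.

0.96875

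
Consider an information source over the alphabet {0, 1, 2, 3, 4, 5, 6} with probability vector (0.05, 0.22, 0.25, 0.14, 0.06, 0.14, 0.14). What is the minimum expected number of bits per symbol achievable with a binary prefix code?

Repeatedly combine the two least-probable nodes; the expected code length is the sum of the merged weights.
merge 1/20 + 3/50 → 11/100
merge 11/100 + 7/50 → 1/4
merge 7/50 + 7/50 → 7/25
merge 11/50 + 1/4 → 47/100
merge 1/4 + 7/25 → 53/100
merge 47/100 + 53/100 → 1
L = 11/100 + 1/4 + 7/25 + 47/100 + 53/100 + 1 = 66/25 = 2.64 bits/symbol.

2.64 bits/symbol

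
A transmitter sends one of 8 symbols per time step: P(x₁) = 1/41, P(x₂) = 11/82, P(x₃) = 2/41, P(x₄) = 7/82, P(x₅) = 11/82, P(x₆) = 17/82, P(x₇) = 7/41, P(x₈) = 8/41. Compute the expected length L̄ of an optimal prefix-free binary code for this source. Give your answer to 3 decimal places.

Repeatedly combine the two least-probable nodes; the expected code length is the sum of the merged weights.
merge 1/41 + 2/41 → 3/41
merge 3/41 + 7/82 → 13/82
merge 11/82 + 11/82 → 11/41
merge 13/82 + 7/41 → 27/82
merge 8/41 + 17/82 → 33/82
merge 11/41 + 27/82 → 49/82
merge 33/82 + 49/82 → 1
L = 3/41 + 13/82 + 11/41 + 27/82 + 33/82 + 49/82 + 1 = 116/41 ≈ 2.829 bits/symbol.

2.829 bits/symbol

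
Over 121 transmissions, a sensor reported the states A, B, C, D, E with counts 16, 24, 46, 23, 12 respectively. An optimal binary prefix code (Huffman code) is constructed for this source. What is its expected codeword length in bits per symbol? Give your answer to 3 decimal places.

Probabilities are the counts divided by 121.
Repeatedly combine the two least-probable nodes; the expected code length is the sum of the merged weights.
merge 12/121 + 16/121 → 28/121
merge 23/121 + 24/121 → 47/121
merge 28/121 + 46/121 → 74/121
merge 47/121 + 74/121 → 1
L = 28/121 + 47/121 + 74/121 + 1 = 270/121 ≈ 2.231 bits/symbol.

2.231 bits/symbol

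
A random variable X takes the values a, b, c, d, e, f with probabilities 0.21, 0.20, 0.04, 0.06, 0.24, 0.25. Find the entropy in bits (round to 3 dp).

H = −Σ pᵢ log₂ pᵢ.
−0.21·log₂(0.21) = 0.4728
−0.20·log₂(0.20) = 0.4644
−0.04·log₂(0.04) = 0.1858
−0.06·log₂(0.06) = 0.2435
−0.24·log₂(0.24) = 0.4941
−0.25·log₂(0.25) = 0.5000
Sum ≈ 2.3606 → 2.361 bits.

2.361 bits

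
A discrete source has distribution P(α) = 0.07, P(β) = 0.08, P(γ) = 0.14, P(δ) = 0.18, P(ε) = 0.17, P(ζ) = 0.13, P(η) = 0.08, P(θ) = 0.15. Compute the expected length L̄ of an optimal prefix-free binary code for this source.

2.97 bits/symbol

Repeatedly combine the two least-probable nodes; the expected code length is the sum of the merged weights.
merge 7/100 + 2/25 → 3/20
merge 2/25 + 13/100 → 21/100
merge 7/50 + 3/20 → 29/100
merge 3/20 + 17/100 → 8/25
merge 9/50 + 21/100 → 39/100
merge 29/100 + 8/25 → 61/100
merge 39/100 + 61/100 → 1
L = 3/20 + 21/100 + 29/100 + 8/25 + 39/100 + 61/100 + 1 = 297/100 = 2.97 bits/symbol.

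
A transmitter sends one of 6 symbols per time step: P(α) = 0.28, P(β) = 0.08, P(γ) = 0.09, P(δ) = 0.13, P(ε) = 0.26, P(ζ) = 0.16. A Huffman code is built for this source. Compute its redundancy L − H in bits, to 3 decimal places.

Entropy H = −Σ p log₂ p ≈ 2.4293 bits.
Huffman merges: 2/25+9/100→17/100; 13/100+4/25→29/100; 17/100+13/50→43/100; 7/25+29/100→57/100; 43/100+57/100→1. L = 123/50 ≈ 2.4600.
L − H = 2.4600 − 2.4293 = 0.031 bits.

0.031 bits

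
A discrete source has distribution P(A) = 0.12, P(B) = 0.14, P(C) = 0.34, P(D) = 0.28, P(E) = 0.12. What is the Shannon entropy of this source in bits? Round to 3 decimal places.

2.175 bits

H = −Σ pᵢ log₂ pᵢ.
−0.12·log₂(0.12) = 0.3671
−0.14·log₂(0.14) = 0.3971
−0.34·log₂(0.34) = 0.5292
−0.28·log₂(0.28) = 0.5142
−0.12·log₂(0.12) = 0.3671
Sum ≈ 2.1746 → 2.175 bits.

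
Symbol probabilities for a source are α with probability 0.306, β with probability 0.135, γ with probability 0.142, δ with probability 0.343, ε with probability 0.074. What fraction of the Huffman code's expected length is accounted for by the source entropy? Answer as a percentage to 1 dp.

Entropy H = −Σ p log₂ p ≈ 2.1201 bits.
Huffman merges: 37/500+27/200→209/1000; 71/500+209/1000→351/1000; 153/500+343/1000→649/1000; 351/1000+649/1000→1. L = 2209/1000 ≈ 2.2090.
Efficiency = H/L = 2.1201/2.2090 = 96.0%.

96.0%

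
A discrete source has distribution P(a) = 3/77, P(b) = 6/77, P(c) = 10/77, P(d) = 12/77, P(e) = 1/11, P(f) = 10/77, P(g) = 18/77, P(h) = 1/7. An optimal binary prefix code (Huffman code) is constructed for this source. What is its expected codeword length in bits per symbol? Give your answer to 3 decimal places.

2.883 bits/symbol

Repeatedly combine the two least-probable nodes; the expected code length is the sum of the merged weights.
merge 3/77 + 6/77 → 9/77
merge 1/11 + 9/77 → 16/77
merge 10/77 + 10/77 → 20/77
merge 1/7 + 12/77 → 23/77
merge 16/77 + 18/77 → 34/77
merge 20/77 + 23/77 → 43/77
merge 34/77 + 43/77 → 1
L = 9/77 + 16/77 + 20/77 + 23/77 + 34/77 + 43/77 + 1 = 222/77 ≈ 2.883 bits/symbol.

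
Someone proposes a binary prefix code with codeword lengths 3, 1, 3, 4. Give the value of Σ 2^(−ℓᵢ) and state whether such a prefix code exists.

0.8125; yes

With common denominator 2^4 = 16: Σ 2^(−ℓᵢ) = 2/16 + 8/16 + 2/16 + 1/16 = 13/16 = 0.8125.
Kraft's inequality requires Σ ≤ 1; here Σ = 0.8125 ≤ 1, so such a prefix code exists.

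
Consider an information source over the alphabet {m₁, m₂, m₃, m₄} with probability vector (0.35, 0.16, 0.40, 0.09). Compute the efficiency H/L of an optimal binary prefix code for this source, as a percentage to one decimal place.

97.0%

Entropy H = −Σ p log₂ p ≈ 1.7945 bits.
Huffman merges: 9/100+4/25→1/4; 1/4+7/20→3/5; 2/5+3/5→1. L = 37/20 ≈ 1.8500.
Efficiency = H/L = 1.7945/1.8500 = 97.0%.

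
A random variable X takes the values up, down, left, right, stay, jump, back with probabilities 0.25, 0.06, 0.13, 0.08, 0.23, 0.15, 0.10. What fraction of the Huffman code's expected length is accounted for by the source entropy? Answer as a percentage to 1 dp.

99.6%

Entropy H = −Σ p log₂ p ≈ 2.6481 bits.
Huffman merges: 3/50+2/25→7/50; 1/10+13/100→23/100; 7/50+3/20→29/100; 23/100+23/100→23/50; 1/4+29/100→27/50; 23/50+27/50→1. L = 133/50 ≈ 2.6600.
Efficiency = H/L = 2.6481/2.6600 = 99.6%.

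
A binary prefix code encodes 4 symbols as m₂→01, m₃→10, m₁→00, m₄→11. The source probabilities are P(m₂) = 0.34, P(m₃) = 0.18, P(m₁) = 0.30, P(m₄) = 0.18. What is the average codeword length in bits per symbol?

L̄ = Σ pᵢ·ℓᵢ = 0.34·2 + 0.18·2 + 0.30·2 + 0.18·2 = 2 bits/symbol.

2 bits/symbol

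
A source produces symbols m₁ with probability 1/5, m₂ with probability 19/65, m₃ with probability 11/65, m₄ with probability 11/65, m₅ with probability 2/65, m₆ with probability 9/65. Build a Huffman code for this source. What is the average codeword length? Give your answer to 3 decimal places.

Repeatedly combine the two least-probable nodes; the expected code length is the sum of the merged weights.
merge 2/65 + 9/65 → 11/65
merge 11/65 + 11/65 → 22/65
merge 11/65 + 1/5 → 24/65
merge 19/65 + 22/65 → 41/65
merge 24/65 + 41/65 → 1
L = 11/65 + 22/65 + 24/65 + 41/65 + 1 = 163/65 ≈ 2.508 bits/symbol.

2.508 bits/symbol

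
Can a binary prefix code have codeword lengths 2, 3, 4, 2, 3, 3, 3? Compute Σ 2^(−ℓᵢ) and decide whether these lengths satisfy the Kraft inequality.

With common denominator 2^4 = 16: Σ 2^(−ℓᵢ) = 4/16 + 2/16 + 1/16 + 4/16 + 2/16 + 2/16 + 2/16 = 17/16 = 1.0625.
Kraft's inequality requires Σ ≤ 1; here Σ = 1.0625 > 1, so no such prefix code exists.

1.0625; no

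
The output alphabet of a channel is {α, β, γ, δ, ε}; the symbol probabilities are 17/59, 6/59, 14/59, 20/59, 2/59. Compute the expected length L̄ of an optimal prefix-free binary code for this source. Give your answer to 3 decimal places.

Repeatedly combine the two least-probable nodes; the expected code length is the sum of the merged weights.
merge 2/59 + 6/59 → 8/59
merge 8/59 + 14/59 → 22/59
merge 17/59 + 20/59 → 37/59
merge 22/59 + 37/59 → 1
L = 8/59 + 22/59 + 37/59 + 1 = 126/59 ≈ 2.136 bits/symbol.

2.136 bits/symbol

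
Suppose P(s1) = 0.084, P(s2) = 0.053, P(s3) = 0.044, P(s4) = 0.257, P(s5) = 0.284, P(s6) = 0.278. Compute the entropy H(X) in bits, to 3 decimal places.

2.256 bits

H = −Σ pᵢ log₂ pᵢ.
−0.084·log₂(0.084) = 0.3002
−0.053·log₂(0.053) = 0.2246
−0.044·log₂(0.044) = 0.1983
−0.257·log₂(0.257) = 0.5038
−0.284·log₂(0.284) = 0.5158
−0.278·log₂(0.278) = 0.5134
Sum ≈ 2.2560 → 2.256 bits.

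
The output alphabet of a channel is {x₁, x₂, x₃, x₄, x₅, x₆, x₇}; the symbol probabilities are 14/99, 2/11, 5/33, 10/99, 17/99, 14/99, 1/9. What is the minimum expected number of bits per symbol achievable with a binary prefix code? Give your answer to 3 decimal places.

2.818 bits/symbol

Repeatedly combine the two least-probable nodes; the expected code length is the sum of the merged weights.
merge 10/99 + 1/9 → 7/33
merge 14/99 + 14/99 → 28/99
merge 5/33 + 17/99 → 32/99
merge 2/11 + 7/33 → 13/33
merge 28/99 + 32/99 → 20/33
merge 13/33 + 20/33 → 1
L = 7/33 + 28/99 + 32/99 + 13/33 + 20/33 + 1 = 31/11 ≈ 2.818 bits/symbol.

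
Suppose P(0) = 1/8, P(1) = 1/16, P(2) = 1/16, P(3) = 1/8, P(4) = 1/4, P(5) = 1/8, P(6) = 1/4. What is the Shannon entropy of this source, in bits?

Each probability is a power of 1/2, so log₂(1/p) is an integer.
H = Σ p·log₂(1/p) = 1/8·3 + 1/16·4 + 1/16·4 + 1/8·3 + 1/4·2 + 1/8·3 + 1/4·2 = 2.625 bits.

2.625 bits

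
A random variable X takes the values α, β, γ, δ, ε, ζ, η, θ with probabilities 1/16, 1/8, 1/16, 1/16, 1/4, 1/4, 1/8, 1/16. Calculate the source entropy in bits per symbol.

2.75 bits

Each probability is a power of 1/2, so log₂(1/p) is an integer.
H = Σ p·log₂(1/p) = 1/16·4 + 1/8·3 + 1/16·4 + 1/16·4 + 1/4·2 + 1/4·2 + 1/8·3 + 1/16·4 = 2.75 bits.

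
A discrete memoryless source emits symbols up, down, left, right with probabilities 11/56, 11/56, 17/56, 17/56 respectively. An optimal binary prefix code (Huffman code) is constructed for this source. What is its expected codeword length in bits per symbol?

2 bits/symbol

Repeatedly combine the two least-probable nodes; the expected code length is the sum of the merged weights.
merge 11/56 + 11/56 → 11/28
merge 17/56 + 17/56 → 17/28
merge 11/28 + 17/28 → 1
L = 11/28 + 17/28 + 1 = 2 bits/symbol.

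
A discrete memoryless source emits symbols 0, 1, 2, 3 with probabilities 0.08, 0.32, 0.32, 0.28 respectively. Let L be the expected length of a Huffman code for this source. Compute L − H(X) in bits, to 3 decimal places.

Entropy H = −Σ p log₂ p ≈ 1.8578 bits.
Huffman merges: 2/25+7/25→9/25; 8/25+8/25→16/25; 9/25+16/25→1. L = 2 ≈ 2.0000.
L − H = 2.0000 − 1.8578 = 0.142 bits.

0.142 bits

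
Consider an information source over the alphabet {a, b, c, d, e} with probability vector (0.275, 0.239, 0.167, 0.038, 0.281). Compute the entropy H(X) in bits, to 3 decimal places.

2.131 bits

H = −Σ pᵢ log₂ pᵢ.
−0.275·log₂(0.275) = 0.5122
−0.239·log₂(0.239) = 0.4935
−0.167·log₂(0.167) = 0.4312
−0.038·log₂(0.038) = 0.1793
−0.281·log₂(0.281) = 0.5146
Sum ≈ 2.1308 → 2.131 bits.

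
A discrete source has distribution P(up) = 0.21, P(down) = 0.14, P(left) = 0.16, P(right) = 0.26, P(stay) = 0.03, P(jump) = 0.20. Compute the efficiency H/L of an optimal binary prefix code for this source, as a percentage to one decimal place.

Entropy H = −Σ p log₂ p ≈ 2.4144 bits.
Huffman merges: 3/100+7/50→17/100; 4/25+17/100→33/100; 1/5+21/100→41/100; 13/50+33/100→59/100; 41/100+59/100→1. L = 5/2 ≈ 2.5000.
Efficiency = H/L = 2.4144/2.5000 = 96.6%.

96.6%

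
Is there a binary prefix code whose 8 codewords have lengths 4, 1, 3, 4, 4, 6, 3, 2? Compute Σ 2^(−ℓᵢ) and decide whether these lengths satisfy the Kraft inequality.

1.203125; no

With common denominator 2^6 = 64: Σ 2^(−ℓᵢ) = 4/64 + 32/64 + 8/64 + 4/64 + 4/64 + 1/64 + 8/64 + 16/64 = 77/64 = 1.203125.
Kraft's inequality requires Σ ≤ 1; here Σ = 1.203125 > 1, so no such prefix code exists.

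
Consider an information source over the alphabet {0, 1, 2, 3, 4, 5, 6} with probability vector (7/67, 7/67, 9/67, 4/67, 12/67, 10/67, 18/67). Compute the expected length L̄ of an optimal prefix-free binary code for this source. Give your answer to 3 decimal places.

2.716 bits/symbol

Repeatedly combine the two least-probable nodes; the expected code length is the sum of the merged weights.
merge 4/67 + 7/67 → 11/67
merge 7/67 + 9/67 → 16/67
merge 10/67 + 11/67 → 21/67
merge 12/67 + 16/67 → 28/67
merge 18/67 + 21/67 → 39/67
merge 28/67 + 39/67 → 1
L = 11/67 + 16/67 + 21/67 + 28/67 + 39/67 + 1 = 182/67 ≈ 2.716 bits/symbol.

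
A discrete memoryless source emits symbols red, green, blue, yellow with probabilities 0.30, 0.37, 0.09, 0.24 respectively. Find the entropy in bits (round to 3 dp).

H = −Σ pᵢ log₂ pᵢ.
−0.30·log₂(0.30) = 0.5211
−0.37·log₂(0.37) = 0.5307
−0.09·log₂(0.09) = 0.3127
−0.24·log₂(0.24) = 0.4941
Sum ≈ 1.8586 → 1.859 bits.

1.859 bits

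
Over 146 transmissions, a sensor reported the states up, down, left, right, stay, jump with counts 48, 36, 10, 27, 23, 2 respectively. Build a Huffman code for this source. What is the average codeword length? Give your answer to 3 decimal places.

2.322 bits/symbol

Probabilities are the counts divided by 146.
Repeatedly combine the two least-probable nodes; the expected code length is the sum of the merged weights.
merge 1/73 + 5/73 → 6/73
merge 6/73 + 23/146 → 35/146
merge 27/146 + 35/146 → 31/73
merge 18/73 + 24/73 → 42/73
merge 31/73 + 42/73 → 1
L = 6/73 + 35/146 + 31/73 + 42/73 + 1 = 339/146 ≈ 2.322 bits/symbol.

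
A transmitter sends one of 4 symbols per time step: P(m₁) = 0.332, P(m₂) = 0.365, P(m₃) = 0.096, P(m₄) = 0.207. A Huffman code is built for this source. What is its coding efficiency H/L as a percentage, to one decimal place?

Entropy H = −Σ p log₂ p ≈ 1.8538 bits.
Huffman merges: 12/125+207/1000→303/1000; 303/1000+83/250→127/200; 73/200+127/200→1. L = 969/500 ≈ 1.9380.
Efficiency = H/L = 1.8538/1.9380 = 95.7%.

95.7%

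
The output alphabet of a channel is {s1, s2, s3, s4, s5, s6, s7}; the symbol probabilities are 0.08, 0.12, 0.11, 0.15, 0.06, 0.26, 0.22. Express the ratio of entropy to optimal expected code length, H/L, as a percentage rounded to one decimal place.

Entropy H = −Σ p log₂ p ≈ 2.6488 bits.
Huffman merges: 3/50+2/25→7/50; 11/100+3/25→23/100; 7/50+3/20→29/100; 11/50+23/100→9/20; 13/50+29/100→11/20; 9/20+11/20→1. L = 133/50 ≈ 2.6600.
Efficiency = H/L = 2.6488/2.6600 = 99.6%.

99.6%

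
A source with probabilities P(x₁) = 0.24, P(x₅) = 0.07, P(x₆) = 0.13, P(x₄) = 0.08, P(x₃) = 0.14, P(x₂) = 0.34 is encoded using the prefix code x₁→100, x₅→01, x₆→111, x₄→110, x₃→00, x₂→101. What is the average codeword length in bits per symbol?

2.79 bits/symbol

L̄ = Σ pᵢ·ℓᵢ = 0.24·3 + 0.07·2 + 0.13·3 + 0.08·3 + 0.14·2 + 0.34·3 = 2.79 bits/symbol.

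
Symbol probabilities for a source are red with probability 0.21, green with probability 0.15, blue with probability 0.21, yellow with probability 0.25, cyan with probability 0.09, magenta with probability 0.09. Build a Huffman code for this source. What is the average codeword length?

Repeatedly combine the two least-probable nodes; the expected code length is the sum of the merged weights.
merge 9/100 + 9/100 → 9/50
merge 3/20 + 9/50 → 33/100
merge 21/100 + 21/100 → 21/50
merge 1/4 + 33/100 → 29/50
merge 21/50 + 29/50 → 1
L = 9/50 + 33/100 + 21/50 + 29/50 + 1 = 251/100 = 2.51 bits/symbol.

2.51 bits/symbol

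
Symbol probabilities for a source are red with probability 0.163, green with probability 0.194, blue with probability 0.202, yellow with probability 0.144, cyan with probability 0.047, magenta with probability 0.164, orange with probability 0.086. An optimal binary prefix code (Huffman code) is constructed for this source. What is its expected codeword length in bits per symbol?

2.737 bits/symbol

Repeatedly combine the two least-probable nodes; the expected code length is the sum of the merged weights.
merge 47/1000 + 43/500 → 133/1000
merge 133/1000 + 18/125 → 277/1000
merge 163/1000 + 41/250 → 327/1000
merge 97/500 + 101/500 → 99/250
merge 277/1000 + 327/1000 → 151/250
merge 99/250 + 151/250 → 1
L = 133/1000 + 277/1000 + 327/1000 + 99/250 + 151/250 + 1 = 2737/1000 = 2.737 bits/symbol.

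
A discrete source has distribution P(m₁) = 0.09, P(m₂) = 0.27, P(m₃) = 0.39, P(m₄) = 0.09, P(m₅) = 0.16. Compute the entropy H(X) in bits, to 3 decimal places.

H = −Σ pᵢ log₂ pᵢ.
−0.09·log₂(0.09) = 0.3127
−0.27·log₂(0.27) = 0.5100
−0.39·log₂(0.39) = 0.5298
−0.09·log₂(0.09) = 0.3127
−0.16·log₂(0.16) = 0.4230
Sum ≈ 2.0881 → 2.088 bits.

2.088 bits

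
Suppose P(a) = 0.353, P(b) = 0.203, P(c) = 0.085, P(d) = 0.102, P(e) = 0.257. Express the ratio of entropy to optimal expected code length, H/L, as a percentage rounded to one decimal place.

Entropy H = −Σ p log₂ p ≈ 2.1393 bits.
Huffman merges: 17/200+51/500→187/1000; 187/1000+203/1000→39/100; 257/1000+353/1000→61/100; 39/100+61/100→1. L = 2187/1000 ≈ 2.1870.
Efficiency = H/L = 2.1393/2.1870 = 97.8%.

97.8%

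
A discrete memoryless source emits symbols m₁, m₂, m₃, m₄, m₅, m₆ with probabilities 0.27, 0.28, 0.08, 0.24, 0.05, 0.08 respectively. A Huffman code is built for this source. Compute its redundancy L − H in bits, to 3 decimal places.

Entropy H = −Σ p log₂ p ≈ 2.3175 bits.
Huffman merges: 1/20+2/25→13/100; 2/25+13/100→21/100; 21/100+6/25→9/20; 27/100+7/25→11/20; 9/20+11/20→1. L = 117/50 ≈ 2.3400.
L − H = 2.3400 − 2.3175 = 0.023 bits.

0.023 bits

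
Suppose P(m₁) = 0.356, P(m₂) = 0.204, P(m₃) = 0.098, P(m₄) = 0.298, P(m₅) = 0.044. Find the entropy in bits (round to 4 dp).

H = −Σ pᵢ log₂ pᵢ.
−0.356·log₂(0.356) = 0.5305
−0.204·log₂(0.204) = 0.4678
−0.098·log₂(0.098) = 0.3284
−0.298·log₂(0.298) = 0.5205
−0.044·log₂(0.044) = 0.1983
Sum ≈ 2.0455 → 2.0455 bits.

2.0455 bits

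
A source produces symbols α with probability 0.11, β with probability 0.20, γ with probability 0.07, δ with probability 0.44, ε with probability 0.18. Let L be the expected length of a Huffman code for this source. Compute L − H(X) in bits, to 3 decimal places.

0.050 bits

Entropy H = −Σ p log₂ p ≈ 2.0497 bits.
Huffman merges: 7/100+11/100→9/50; 9/50+9/50→9/25; 1/5+9/25→14/25; 11/25+14/25→1. L = 21/10 ≈ 2.1000.
L − H = 2.1000 − 2.0497 = 0.050 bits.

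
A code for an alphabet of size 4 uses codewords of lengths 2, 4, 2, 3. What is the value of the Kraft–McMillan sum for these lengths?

0.6875

With common denominator 2^4 = 16: Σ 2^(−ℓᵢ) = 4/16 + 1/16 + 4/16 + 2/16 = 11/16 = 0.6875.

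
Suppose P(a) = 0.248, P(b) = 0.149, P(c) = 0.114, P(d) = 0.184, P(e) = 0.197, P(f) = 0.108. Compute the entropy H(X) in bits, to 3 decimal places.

2.523 bits

H = −Σ pᵢ log₂ pᵢ.
−0.248·log₂(0.248) = 0.4989
−0.149·log₂(0.149) = 0.4092
−0.114·log₂(0.114) = 0.3571
−0.184·log₂(0.184) = 0.4494
−0.197·log₂(0.197) = 0.4617
−0.108·log₂(0.108) = 0.3468
Sum ≈ 2.5231 → 2.523 bits.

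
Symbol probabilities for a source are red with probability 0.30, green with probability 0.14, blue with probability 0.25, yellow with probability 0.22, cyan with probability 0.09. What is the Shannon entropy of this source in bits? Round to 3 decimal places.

H = −Σ pᵢ log₂ pᵢ.
−0.30·log₂(0.30) = 0.5211
−0.14·log₂(0.14) = 0.3971
−0.25·log₂(0.25) = 0.5000
−0.22·log₂(0.22) = 0.4806
−0.09·log₂(0.09) = 0.3127
Sum ≈ 2.2114 → 2.211 bits.

2.211 bits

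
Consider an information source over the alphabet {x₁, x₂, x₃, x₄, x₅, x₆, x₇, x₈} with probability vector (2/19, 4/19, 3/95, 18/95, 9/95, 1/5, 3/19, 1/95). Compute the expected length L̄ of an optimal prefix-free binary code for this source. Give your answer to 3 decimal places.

2.768 bits/symbol

Repeatedly combine the two least-probable nodes; the expected code length is the sum of the merged weights.
merge 1/95 + 3/95 → 4/95
merge 4/95 + 9/95 → 13/95
merge 2/19 + 13/95 → 23/95
merge 3/19 + 18/95 → 33/95
merge 1/5 + 4/19 → 39/95
merge 23/95 + 33/95 → 56/95
merge 39/95 + 56/95 → 1
L = 4/95 + 13/95 + 23/95 + 33/95 + 39/95 + 56/95 + 1 = 263/95 ≈ 2.768 bits/symbol.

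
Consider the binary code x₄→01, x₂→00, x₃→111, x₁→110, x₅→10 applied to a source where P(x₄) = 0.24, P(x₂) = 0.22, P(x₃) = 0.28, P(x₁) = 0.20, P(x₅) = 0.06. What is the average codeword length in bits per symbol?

2.48 bits/symbol

L̄ = Σ pᵢ·ℓᵢ = 0.24·2 + 0.22·2 + 0.28·3 + 0.20·3 + 0.06·2 = 2.48 bits/symbol.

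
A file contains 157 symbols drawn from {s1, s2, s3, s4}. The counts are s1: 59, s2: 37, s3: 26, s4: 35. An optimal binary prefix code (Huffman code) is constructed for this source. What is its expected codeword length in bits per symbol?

Probabilities are the counts divided by 157.
Repeatedly combine the two least-probable nodes; the expected code length is the sum of the merged weights.
merge 26/157 + 35/157 → 61/157
merge 37/157 + 59/157 → 96/157
merge 61/157 + 96/157 → 1
L = 61/157 + 96/157 + 1 = 2 bits/symbol.

2 bits/symbol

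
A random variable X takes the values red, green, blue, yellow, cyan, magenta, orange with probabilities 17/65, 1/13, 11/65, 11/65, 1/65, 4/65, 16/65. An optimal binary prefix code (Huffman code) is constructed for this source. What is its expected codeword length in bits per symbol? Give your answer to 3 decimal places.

Repeatedly combine the two least-probable nodes; the expected code length is the sum of the merged weights.
merge 1/65 + 4/65 → 1/13
merge 1/13 + 1/13 → 2/13
merge 2/13 + 11/65 → 21/65
merge 11/65 + 16/65 → 27/65
merge 17/65 + 21/65 → 38/65
merge 27/65 + 38/65 → 1
L = 1/13 + 2/13 + 21/65 + 27/65 + 38/65 + 1 = 166/65 ≈ 2.554 bits/symbol.

2.554 bits/symbol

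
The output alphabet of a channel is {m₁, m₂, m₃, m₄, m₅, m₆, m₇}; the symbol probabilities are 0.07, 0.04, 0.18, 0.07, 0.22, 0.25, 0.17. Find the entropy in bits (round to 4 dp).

2.5833 bits

H = −Σ pᵢ log₂ pᵢ.
−0.07·log₂(0.07) = 0.2686
−0.04·log₂(0.04) = 0.1858
−0.18·log₂(0.18) = 0.4453
−0.07·log₂(0.07) = 0.2686
−0.22·log₂(0.22) = 0.4806
−0.25·log₂(0.25) = 0.5000
−0.17·log₂(0.17) = 0.4346
Sum ≈ 2.5833 → 2.5833 bits.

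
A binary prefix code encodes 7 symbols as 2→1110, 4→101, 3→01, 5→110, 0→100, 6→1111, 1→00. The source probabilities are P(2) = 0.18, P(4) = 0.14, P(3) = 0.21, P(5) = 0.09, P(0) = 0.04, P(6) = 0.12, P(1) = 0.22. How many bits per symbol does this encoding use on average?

L̄ = Σ pᵢ·ℓᵢ = 0.18·4 + 0.14·3 + 0.21·2 + 0.09·3 + 0.04·3 + 0.12·4 + 0.22·2 = 2.87 bits/symbol.

2.87 bits/symbol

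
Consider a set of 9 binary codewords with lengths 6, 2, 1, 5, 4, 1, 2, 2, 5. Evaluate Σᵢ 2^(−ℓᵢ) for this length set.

1.890625

With common denominator 2^6 = 64: Σ 2^(−ℓᵢ) = 1/64 + 16/64 + 32/64 + 2/64 + 4/64 + 32/64 + 16/64 + 16/64 + 2/64 = 121/64 = 1.890625.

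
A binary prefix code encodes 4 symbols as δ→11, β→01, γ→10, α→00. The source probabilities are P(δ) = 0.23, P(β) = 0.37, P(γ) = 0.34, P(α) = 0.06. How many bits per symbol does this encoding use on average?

L̄ = Σ pᵢ·ℓᵢ = 0.23·2 + 0.37·2 + 0.34·2 + 0.06·2 = 2 bits/symbol.

2 bits/symbol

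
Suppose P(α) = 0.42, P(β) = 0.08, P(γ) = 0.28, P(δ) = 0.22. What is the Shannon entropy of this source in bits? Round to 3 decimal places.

H = −Σ pᵢ log₂ pᵢ.
−0.42·log₂(0.42) = 0.5256
−0.08·log₂(0.08) = 0.2915
−0.28·log₂(0.28) = 0.5142
−0.22·log₂(0.22) = 0.4806
Sum ≈ 1.8119 → 1.812 bits.

1.812 bits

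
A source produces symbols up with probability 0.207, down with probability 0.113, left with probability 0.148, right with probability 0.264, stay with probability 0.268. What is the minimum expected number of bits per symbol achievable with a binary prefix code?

2.261 bits/symbol

Repeatedly combine the two least-probable nodes; the expected code length is the sum of the merged weights.
merge 113/1000 + 37/250 → 261/1000
merge 207/1000 + 261/1000 → 117/250
merge 33/125 + 67/250 → 133/250
merge 117/250 + 133/250 → 1
L = 261/1000 + 117/250 + 133/250 + 1 = 2261/1000 = 2.261 bits/symbol.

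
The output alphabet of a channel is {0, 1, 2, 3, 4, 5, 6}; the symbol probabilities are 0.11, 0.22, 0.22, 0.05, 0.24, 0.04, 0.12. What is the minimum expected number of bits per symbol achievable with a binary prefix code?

Repeatedly combine the two least-probable nodes; the expected code length is the sum of the merged weights.
merge 1/25 + 1/20 → 9/100
merge 9/100 + 11/100 → 1/5
merge 3/25 + 1/5 → 8/25
merge 11/50 + 11/50 → 11/25
merge 6/25 + 8/25 → 14/25
merge 11/25 + 14/25 → 1
L = 9/100 + 1/5 + 8/25 + 11/25 + 14/25 + 1 = 261/100 = 2.61 bits/symbol.

2.61 bits/symbol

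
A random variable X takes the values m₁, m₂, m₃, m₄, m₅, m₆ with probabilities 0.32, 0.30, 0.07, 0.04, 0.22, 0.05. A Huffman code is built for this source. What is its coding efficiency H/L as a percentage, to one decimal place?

Entropy H = −Σ p log₂ p ≈ 2.1981 bits.
Huffman merges: 1/25+1/20→9/100; 7/100+9/100→4/25; 4/25+11/50→19/50; 3/10+8/25→31/50; 19/50+31/50→1. L = 9/4 ≈ 2.2500.
Efficiency = H/L = 2.1981/2.2500 = 97.7%.

97.7%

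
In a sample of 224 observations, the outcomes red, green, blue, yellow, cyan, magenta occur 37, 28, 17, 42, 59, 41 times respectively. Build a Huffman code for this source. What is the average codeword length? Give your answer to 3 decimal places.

Probabilities are the counts divided by 224.
Repeatedly combine the two least-probable nodes; the expected code length is the sum of the merged weights.
merge 17/224 + 1/8 → 45/224
merge 37/224 + 41/224 → 39/112
merge 3/16 + 45/224 → 87/224
merge 59/224 + 39/112 → 137/224
merge 87/224 + 137/224 → 1
L = 45/224 + 39/112 + 87/224 + 137/224 + 1 = 571/224 ≈ 2.549 bits/symbol.

2.549 bits/symbol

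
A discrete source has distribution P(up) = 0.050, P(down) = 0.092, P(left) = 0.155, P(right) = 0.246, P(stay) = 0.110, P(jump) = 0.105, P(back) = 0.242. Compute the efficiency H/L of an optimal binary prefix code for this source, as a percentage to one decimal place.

Entropy H = −Σ p log₂ p ≈ 2.6345 bits.
Huffman merges: 1/20+23/250→71/500; 21/200+11/100→43/200; 71/500+31/200→297/1000; 43/200+121/500→457/1000; 123/500+297/1000→543/1000; 457/1000+543/1000→1. L = 1327/500 ≈ 2.6540.
Efficiency = H/L = 2.6345/2.6540 = 99.3%.

99.3%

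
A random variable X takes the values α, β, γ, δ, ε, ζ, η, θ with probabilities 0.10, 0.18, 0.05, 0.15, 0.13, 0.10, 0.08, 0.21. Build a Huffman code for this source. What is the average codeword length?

Repeatedly combine the two least-probable nodes; the expected code length is the sum of the merged weights.
merge 1/20 + 2/25 → 13/100
merge 1/10 + 1/10 → 1/5
merge 13/100 + 13/100 → 13/50
merge 3/20 + 9/50 → 33/100
merge 1/5 + 21/100 → 41/100
merge 13/50 + 33/100 → 59/100
merge 41/100 + 59/100 → 1
L = 13/100 + 1/5 + 13/50 + 33/100 + 41/100 + 59/100 + 1 = 73/25 = 2.92 bits/symbol.

2.92 bits/symbol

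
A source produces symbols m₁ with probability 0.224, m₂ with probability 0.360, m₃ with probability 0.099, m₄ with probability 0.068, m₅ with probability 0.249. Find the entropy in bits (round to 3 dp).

H = −Σ pᵢ log₂ pᵢ.
−0.224·log₂(0.224) = 0.4835
−0.360·log₂(0.360) = 0.5306
−0.099·log₂(0.099) = 0.3303
−0.068·log₂(0.068) = 0.2637
−0.249·log₂(0.249) = 0.4994
Sum ≈ 2.1076 → 2.108 bits.

2.108 bits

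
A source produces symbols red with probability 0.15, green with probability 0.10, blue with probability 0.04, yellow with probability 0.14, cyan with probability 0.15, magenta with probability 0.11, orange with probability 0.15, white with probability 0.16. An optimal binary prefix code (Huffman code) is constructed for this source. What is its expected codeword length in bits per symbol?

Repeatedly combine the two least-probable nodes; the expected code length is the sum of the merged weights.
merge 1/25 + 1/10 → 7/50
merge 11/100 + 7/50 → 1/4
merge 7/50 + 3/20 → 29/100
merge 3/20 + 3/20 → 3/10
merge 4/25 + 1/4 → 41/100
merge 29/100 + 3/10 → 59/100
merge 41/100 + 59/100 → 1
L = 7/50 + 1/4 + 29/100 + 3/10 + 41/100 + 59/100 + 1 = 149/50 = 2.98 bits/symbol.

2.98 bits/symbol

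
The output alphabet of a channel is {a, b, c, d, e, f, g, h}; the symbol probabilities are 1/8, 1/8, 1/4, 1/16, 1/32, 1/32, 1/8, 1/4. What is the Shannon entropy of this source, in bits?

2.6875 bits

Each probability is a power of 1/2, so log₂(1/p) is an integer.
H = Σ p·log₂(1/p) = 1/8·3 + 1/8·3 + 1/4·2 + 1/16·4 + 1/32·5 + 1/32·5 + 1/8·3 + 1/4·2 = 2.6875 bits.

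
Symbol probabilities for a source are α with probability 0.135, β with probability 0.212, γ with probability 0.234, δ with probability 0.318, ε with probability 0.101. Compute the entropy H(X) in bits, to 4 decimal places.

2.2145 bits

H = −Σ pᵢ log₂ pᵢ.
−0.135·log₂(0.135) = 0.3900
−0.212·log₂(0.212) = 0.4744
−0.234·log₂(0.234) = 0.4903
−0.318·log₂(0.318) = 0.5256
−0.101·log₂(0.101) = 0.3341
Sum ≈ 2.2145 → 2.2145 bits.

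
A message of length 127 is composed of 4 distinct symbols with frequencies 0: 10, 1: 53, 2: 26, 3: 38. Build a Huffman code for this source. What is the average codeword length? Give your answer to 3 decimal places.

1.866 bits/symbol

Probabilities are the counts divided by 127.
Repeatedly combine the two least-probable nodes; the expected code length is the sum of the merged weights.
merge 10/127 + 26/127 → 36/127
merge 36/127 + 38/127 → 74/127
merge 53/127 + 74/127 → 1
L = 36/127 + 74/127 + 1 = 237/127 ≈ 1.866 bits/symbol.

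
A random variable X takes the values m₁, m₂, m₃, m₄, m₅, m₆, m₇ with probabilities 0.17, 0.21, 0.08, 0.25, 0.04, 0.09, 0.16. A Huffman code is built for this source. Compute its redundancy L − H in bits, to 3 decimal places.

0.040 bits

Entropy H = −Σ p log₂ p ≈ 2.6203 bits.
Huffman merges: 1/25+2/25→3/25; 9/100+3/25→21/100; 4/25+17/100→33/100; 21/100+21/100→21/50; 1/4+33/100→29/50; 21/50+29/50→1. L = 133/50 ≈ 2.6600.
L − H = 2.6600 − 2.6203 = 0.040 bits.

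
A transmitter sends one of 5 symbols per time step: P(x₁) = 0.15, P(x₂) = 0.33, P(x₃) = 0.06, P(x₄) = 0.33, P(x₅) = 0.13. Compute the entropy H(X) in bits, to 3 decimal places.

H = −Σ pᵢ log₂ pᵢ.
−0.15·log₂(0.15) = 0.4105
−0.33·log₂(0.33) = 0.5278
−0.06·log₂(0.06) = 0.2435
−0.33·log₂(0.33) = 0.5278
−0.13·log₂(0.13) = 0.3826
Sum ≈ 2.0924 → 2.092 bits.

2.092 bits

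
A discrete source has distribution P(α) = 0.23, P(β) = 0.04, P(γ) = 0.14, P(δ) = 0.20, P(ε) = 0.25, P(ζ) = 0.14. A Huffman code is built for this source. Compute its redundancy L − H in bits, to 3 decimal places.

Entropy H = −Σ p log₂ p ≈ 2.4320 bits.
Huffman merges: 1/25+7/50→9/50; 7/50+9/50→8/25; 1/5+23/100→43/100; 1/4+8/25→57/100; 43/100+57/100→1. L = 5/2 ≈ 2.5000.
L − H = 2.5000 − 2.4320 = 0.068 bits.

0.068 bits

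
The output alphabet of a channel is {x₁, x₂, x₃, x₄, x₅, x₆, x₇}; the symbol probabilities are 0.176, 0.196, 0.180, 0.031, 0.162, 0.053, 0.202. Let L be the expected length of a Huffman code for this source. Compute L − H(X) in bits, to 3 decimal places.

0.067 bits

Entropy H = −Σ p log₂ p ≈ 2.6187 bits.
Huffman merges: 31/1000+53/1000→21/250; 21/250+81/500→123/500; 22/125+9/50→89/250; 49/250+101/500→199/500; 123/500+89/250→301/500; 199/500+301/500→1. L = 1343/500 ≈ 2.6860.
L − H = 2.6860 − 2.6187 = 0.067 bits.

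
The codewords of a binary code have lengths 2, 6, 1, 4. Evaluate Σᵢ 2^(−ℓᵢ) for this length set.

0.828125

With common denominator 2^6 = 64: Σ 2^(−ℓᵢ) = 16/64 + 1/64 + 32/64 + 4/64 = 53/64 = 0.828125.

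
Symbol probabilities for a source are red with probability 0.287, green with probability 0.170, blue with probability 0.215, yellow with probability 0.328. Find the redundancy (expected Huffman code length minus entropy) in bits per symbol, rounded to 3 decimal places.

Entropy H = −Σ p log₂ p ≈ 1.9557 bits.
Huffman merges: 17/100+43/200→77/200; 287/1000+41/125→123/200; 77/200+123/200→1. L = 2 ≈ 2.0000.
L − H = 2.0000 − 1.9557 = 0.044 bits.

0.044 bits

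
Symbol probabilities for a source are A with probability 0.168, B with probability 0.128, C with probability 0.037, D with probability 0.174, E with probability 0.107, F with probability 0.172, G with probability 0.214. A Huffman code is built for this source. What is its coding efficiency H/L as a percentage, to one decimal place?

97.4%

Entropy H = −Σ p log₂ p ≈ 2.6847 bits.
Huffman merges: 37/1000+107/1000→18/125; 16/125+18/125→34/125; 21/125+43/250→17/50; 87/500+107/500→97/250; 34/125+17/50→153/250; 97/250+153/250→1. L = 689/250 ≈ 2.7560.
Efficiency = H/L = 2.6847/2.7560 = 97.4%.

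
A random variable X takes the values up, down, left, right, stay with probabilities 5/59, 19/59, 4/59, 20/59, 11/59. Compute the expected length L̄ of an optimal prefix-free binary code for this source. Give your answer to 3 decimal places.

2.153 bits/symbol

Repeatedly combine the two least-probable nodes; the expected code length is the sum of the merged weights.
merge 4/59 + 5/59 → 9/59
merge 9/59 + 11/59 → 20/59
merge 19/59 + 20/59 → 39/59
merge 20/59 + 39/59 → 1
L = 9/59 + 20/59 + 39/59 + 1 = 127/59 ≈ 2.153 bits/symbol.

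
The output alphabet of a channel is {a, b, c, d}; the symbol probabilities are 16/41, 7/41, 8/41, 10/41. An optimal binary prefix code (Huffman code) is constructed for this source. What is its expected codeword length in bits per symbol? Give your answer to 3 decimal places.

Repeatedly combine the two least-probable nodes; the expected code length is the sum of the merged weights.
merge 7/41 + 8/41 → 15/41
merge 10/41 + 15/41 → 25/41
merge 16/41 + 25/41 → 1
L = 15/41 + 25/41 + 1 = 81/41 ≈ 1.976 bits/symbol.

1.976 bits/symbol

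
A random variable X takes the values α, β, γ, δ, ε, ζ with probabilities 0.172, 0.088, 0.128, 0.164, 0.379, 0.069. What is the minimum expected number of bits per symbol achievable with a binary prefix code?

2.399 bits/symbol

Repeatedly combine the two least-probable nodes; the expected code length is the sum of the merged weights.
merge 69/1000 + 11/125 → 157/1000
merge 16/125 + 157/1000 → 57/200
merge 41/250 + 43/250 → 42/125
merge 57/200 + 42/125 → 621/1000
merge 379/1000 + 621/1000 → 1
L = 157/1000 + 57/200 + 42/125 + 621/1000 + 1 = 2399/1000 = 2.399 bits/symbol.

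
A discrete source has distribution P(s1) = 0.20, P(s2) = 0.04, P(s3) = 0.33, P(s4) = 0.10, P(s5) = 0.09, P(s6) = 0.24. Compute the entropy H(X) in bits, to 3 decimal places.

H = −Σ pᵢ log₂ pᵢ.
−0.20·log₂(0.20) = 0.4644
−0.04·log₂(0.04) = 0.1858
−0.33·log₂(0.33) = 0.5278
−0.10·log₂(0.10) = 0.3322
−0.09·log₂(0.09) = 0.3127
−0.24·log₂(0.24) = 0.4941
Sum ≈ 2.3169 → 2.317 bits.

2.317 bits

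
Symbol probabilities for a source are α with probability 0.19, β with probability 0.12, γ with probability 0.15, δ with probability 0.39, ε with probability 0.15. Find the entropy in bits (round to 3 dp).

2.173 bits

H = −Σ pᵢ log₂ pᵢ.
−0.19·log₂(0.19) = 0.4552
−0.12·log₂(0.12) = 0.3671
−0.15·log₂(0.15) = 0.4105
−0.39·log₂(0.39) = 0.5298
−0.15·log₂(0.15) = 0.4105
Sum ≈ 2.1732 → 2.173 bits.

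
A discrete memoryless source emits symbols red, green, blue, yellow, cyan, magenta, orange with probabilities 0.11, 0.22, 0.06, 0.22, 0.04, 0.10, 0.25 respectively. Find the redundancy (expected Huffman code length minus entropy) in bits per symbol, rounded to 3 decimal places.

Entropy H = −Σ p log₂ p ≈ 2.5729 bits.
Huffman merges: 1/25+3/50→1/10; 1/10+1/10→1/5; 11/100+1/5→31/100; 11/50+11/50→11/25; 1/4+31/100→14/25; 11/25+14/25→1. L = 261/100 ≈ 2.6100.
L − H = 2.6100 − 2.5729 = 0.037 bits.

0.037 bits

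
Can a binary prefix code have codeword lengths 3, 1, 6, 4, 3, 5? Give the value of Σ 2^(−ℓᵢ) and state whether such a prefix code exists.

0.859375; yes

With common denominator 2^6 = 64: Σ 2^(−ℓᵢ) = 8/64 + 32/64 + 1/64 + 4/64 + 8/64 + 2/64 = 55/64 = 0.859375.
Kraft's inequality requires Σ ≤ 1; here Σ = 0.859375 ≤ 1, so such a prefix code exists.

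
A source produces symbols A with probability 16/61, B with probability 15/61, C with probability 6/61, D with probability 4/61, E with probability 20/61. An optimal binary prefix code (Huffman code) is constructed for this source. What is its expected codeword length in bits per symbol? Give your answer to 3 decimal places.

Repeatedly combine the two least-probable nodes; the expected code length is the sum of the merged weights.
merge 4/61 + 6/61 → 10/61
merge 10/61 + 15/61 → 25/61
merge 16/61 + 20/61 → 36/61
merge 25/61 + 36/61 → 1
L = 10/61 + 25/61 + 36/61 + 1 = 132/61 ≈ 2.164 bits/symbol.

2.164 bits/symbol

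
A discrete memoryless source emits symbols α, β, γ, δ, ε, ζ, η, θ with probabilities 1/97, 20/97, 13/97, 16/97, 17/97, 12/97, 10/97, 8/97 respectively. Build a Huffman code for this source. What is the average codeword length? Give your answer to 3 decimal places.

2.887 bits/symbol

Repeatedly combine the two least-probable nodes; the expected code length is the sum of the merged weights.
merge 1/97 + 8/97 → 9/97
merge 9/97 + 10/97 → 19/97
merge 12/97 + 13/97 → 25/97
merge 16/97 + 17/97 → 33/97
merge 19/97 + 20/97 → 39/97
merge 25/97 + 33/97 → 58/97
merge 39/97 + 58/97 → 1
L = 9/97 + 19/97 + 25/97 + 33/97 + 39/97 + 58/97 + 1 = 280/97 ≈ 2.887 bits/symbol.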